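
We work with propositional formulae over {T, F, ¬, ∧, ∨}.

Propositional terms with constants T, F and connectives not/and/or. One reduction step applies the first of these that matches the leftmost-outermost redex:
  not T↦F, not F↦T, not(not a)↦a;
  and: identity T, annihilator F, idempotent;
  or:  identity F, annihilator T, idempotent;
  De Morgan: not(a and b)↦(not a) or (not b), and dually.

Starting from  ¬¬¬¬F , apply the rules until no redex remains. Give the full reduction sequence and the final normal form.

Answer: normal form = F  (in 2 steps)

Working:
  start: ¬¬¬¬F
  step 1: ¬¬F
  step 2: F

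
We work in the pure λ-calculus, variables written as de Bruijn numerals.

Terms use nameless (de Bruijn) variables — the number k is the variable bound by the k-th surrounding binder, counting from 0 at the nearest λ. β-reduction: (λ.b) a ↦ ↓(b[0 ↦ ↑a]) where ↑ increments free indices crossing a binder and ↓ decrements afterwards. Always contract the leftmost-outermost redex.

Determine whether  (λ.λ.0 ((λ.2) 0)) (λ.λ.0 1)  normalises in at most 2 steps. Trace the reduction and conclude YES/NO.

Answer: YES — reaches normal form λ.0 (λ.λ.0 1) in 2 ≤ 2 steps

Reduction:
  start: (λ.λ.0 ((λ.2) 0)) (λ.λ.0 1)
  [1] λ.0 ((λ.λ.λ.0 1) 0)
  [2] λ.0 (λ.λ.0 1)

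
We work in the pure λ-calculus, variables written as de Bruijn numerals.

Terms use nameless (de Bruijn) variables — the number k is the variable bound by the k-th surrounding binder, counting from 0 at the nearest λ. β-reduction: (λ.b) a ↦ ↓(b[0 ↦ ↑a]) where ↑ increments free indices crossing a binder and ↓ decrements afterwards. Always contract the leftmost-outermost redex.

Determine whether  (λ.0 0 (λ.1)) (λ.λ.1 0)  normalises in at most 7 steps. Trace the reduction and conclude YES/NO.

Answer: YES — reaches normal form λ.λ.λ.1 0 in 5 ≤ 7 steps

Reduction:
  start: (λ.0 0 (λ.1)) (λ.λ.1 0)
  →1  (λ.λ.1 0) (λ.λ.1 0) (λ.λ.λ.1 0)
  →2  (λ.(λ.λ.1 0) 0) (λ.λ.λ.1 0)
  →3  (λ.λ.1 0) (λ.λ.λ.1 0)
  →4  λ.(λ.λ.λ.1 0) 0
  →5  λ.λ.λ.1 0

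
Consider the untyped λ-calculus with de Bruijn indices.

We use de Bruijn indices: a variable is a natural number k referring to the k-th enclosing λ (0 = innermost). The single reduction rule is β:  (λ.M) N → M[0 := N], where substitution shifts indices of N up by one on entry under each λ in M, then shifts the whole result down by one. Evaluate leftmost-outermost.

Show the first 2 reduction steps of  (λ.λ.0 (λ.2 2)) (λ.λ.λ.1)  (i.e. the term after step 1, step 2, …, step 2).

Answer: after 2 steps: λ.0 (λ.λ.λ.1)

Working:
  start: (λ.λ.0 (λ.2 2)) (λ.λ.λ.1)
  step 1: λ.0 (λ.(λ.λ.λ.1) (λ.λ.λ.1))
  step 2: λ.0 (λ.λ.λ.1)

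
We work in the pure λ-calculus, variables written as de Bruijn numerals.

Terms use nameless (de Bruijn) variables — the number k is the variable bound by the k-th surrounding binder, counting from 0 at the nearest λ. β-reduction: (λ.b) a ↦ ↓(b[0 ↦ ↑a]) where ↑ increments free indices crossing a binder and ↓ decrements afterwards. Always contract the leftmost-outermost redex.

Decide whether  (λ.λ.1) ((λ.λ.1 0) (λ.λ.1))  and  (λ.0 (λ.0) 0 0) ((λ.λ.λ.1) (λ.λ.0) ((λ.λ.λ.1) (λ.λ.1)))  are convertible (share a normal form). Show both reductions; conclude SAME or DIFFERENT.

Answer: SAME — A ⇓ λ.λ.λ.1, B ⇓ λ.λ.λ.1

Derivation:
Term A:
  start: (λ.λ.1) ((λ.λ.1 0) (λ.λ.1))
  [1] λ.(λ.λ.1 0) (λ.λ.1)
  [2] λ.λ.(λ.λ.1) 0
  [3] λ.λ.λ.1

Term B:
  start: (λ.0 (λ.0) 0 0) ((λ.λ.λ.1) (λ.λ.0) ((λ.λ.λ.1) (λ.λ.1)))
  [1] (λ.λ.λ.1) (λ.λ.0) ((λ.λ.λ.1) (λ.λ.1)) (λ.0) ((λ.λ.λ.1) (λ.λ.0) ((λ.λ.λ.1) (λ.λ.1))) ((λ.λ.λ.1) (λ.λ.0) ((λ.λ.λ.1) (λ.λ.1)))
  [2] (λ.λ.1) ((λ.λ.λ.1) (λ.λ.1)) (λ.0) ((λ.λ.λ.1) (λ.λ.0) ((λ.λ.λ.1) (λ.λ.1))) ((λ.λ.λ.1) (λ.λ.0) ((λ.λ.λ.1) (λ.λ.1)))
  [3] (λ.(λ.λ.λ.1) (λ.λ.1)) (λ.0) ((λ.λ.λ.1) (λ.λ.0) ((λ.λ.λ.1) (λ.λ.1))) ((λ.λ.λ.1) (λ.λ.0) ((λ.λ.λ.1) (λ.λ.1)))
  [4] (λ.λ.λ.1) (λ.λ.1) ((λ.λ.λ.1) (λ.λ.0) ((λ.λ.λ.1) (λ.λ.1))) ((λ.λ.λ.1) (λ.λ.0) ((λ.λ.λ.1) (λ.λ.1)))
  [5] (λ.λ.1) ((λ.λ.λ.1) (λ.λ.0) ((λ.λ.λ.1) (λ.λ.1))) ((λ.λ.λ.1) (λ.λ.0) ((λ.λ.λ.1) (λ.λ.1)))
  [6] (λ.(λ.λ.λ.1) (λ.λ.0) ((λ.λ.λ.1) (λ.λ.1))) ((λ.λ.λ.1) (λ.λ.0) ((λ.λ.λ.1) (λ.λ.1)))
  [7] (λ.λ.λ.1) (λ.λ.0) ((λ.λ.λ.1) (λ.λ.1))
  [8] (λ.λ.1) ((λ.λ.λ.1) (λ.λ.1))
  [9] λ.(λ.λ.λ.1) (λ.λ.1)
  [10] λ.λ.λ.1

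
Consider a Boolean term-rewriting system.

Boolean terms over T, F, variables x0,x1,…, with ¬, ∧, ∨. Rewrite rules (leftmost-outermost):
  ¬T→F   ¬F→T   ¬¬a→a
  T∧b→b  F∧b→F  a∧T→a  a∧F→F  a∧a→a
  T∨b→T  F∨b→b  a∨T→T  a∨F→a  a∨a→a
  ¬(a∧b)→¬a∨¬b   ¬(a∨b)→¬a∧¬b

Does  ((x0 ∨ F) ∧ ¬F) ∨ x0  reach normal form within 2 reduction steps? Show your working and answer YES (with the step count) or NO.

  start: ((x0 ∨ F) ∧ ¬F) ∨ x0
  [1] (x0 ∧ ¬F) ∨ x0
  [2] (x0 ∧ T) ∨ x0

Answer: NO — after 2 steps the term is (x0 ∧ T) ∨ x0, not yet normal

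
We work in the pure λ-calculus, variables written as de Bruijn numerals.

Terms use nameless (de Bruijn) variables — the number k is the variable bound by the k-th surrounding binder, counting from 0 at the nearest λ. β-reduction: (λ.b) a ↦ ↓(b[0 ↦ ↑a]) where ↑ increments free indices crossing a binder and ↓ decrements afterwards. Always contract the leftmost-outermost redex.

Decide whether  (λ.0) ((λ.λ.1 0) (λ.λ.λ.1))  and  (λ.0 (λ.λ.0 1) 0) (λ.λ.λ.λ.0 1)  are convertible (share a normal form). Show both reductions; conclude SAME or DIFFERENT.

Term A:
  start: (λ.0) ((λ.λ.1 0) (λ.λ.λ.1))
  step 1: (λ.λ.1 0) (λ.λ.λ.1)
  step 2: λ.(λ.λ.λ.1) 0
  step 3: λ.λ.λ.1

Term B:
  start: (λ.0 (λ.λ.0 1) 0) (λ.λ.λ.λ.0 1)
  step 1: (λ.λ.λ.λ.0 1) (λ.λ.0 1) (λ.λ.λ.λ.0 1)
  step 2: (λ.λ.λ.0 1) (λ.λ.λ.λ.0 1)
  step 3: λ.λ.0 1

Answer: DIFFERENT — A ⇓ λ.λ.λ.1, B ⇓ λ.λ.0 1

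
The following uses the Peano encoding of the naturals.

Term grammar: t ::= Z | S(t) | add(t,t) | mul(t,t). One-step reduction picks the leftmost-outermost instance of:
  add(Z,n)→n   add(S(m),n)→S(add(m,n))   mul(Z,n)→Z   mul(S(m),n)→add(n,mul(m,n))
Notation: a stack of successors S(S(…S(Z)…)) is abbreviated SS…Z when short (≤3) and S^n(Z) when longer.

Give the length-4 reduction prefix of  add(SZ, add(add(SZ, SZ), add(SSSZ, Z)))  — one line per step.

Answer: after 4 steps: S(S(add(add(Z, SZ), add(SSSZ, Z))))

Working:
  start: add(SZ, add(add(SZ, SZ), add(SSSZ, Z)))
  →1  S(add(Z, add(add(SZ, SZ), add(SSSZ, Z))))
  →2  S(add(add(SZ, SZ), add(SSSZ, Z)))
  →3  S(add(S(add(Z, SZ)), add(SSSZ, Z)))
  →4  S(S(add(add(Z, SZ), add(SSSZ, Z))))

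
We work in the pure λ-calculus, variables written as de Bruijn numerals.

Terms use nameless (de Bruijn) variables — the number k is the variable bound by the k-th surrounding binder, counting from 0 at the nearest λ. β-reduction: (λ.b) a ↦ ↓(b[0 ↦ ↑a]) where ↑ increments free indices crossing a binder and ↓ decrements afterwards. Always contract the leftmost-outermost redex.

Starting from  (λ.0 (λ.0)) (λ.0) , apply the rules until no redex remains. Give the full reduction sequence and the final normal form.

Answer: normal form = λ.0  (in 2 steps)

Derivation:
  start: (λ.0 (λ.0)) (λ.0)
  →1  (λ.0) (λ.0)
  →2  λ.0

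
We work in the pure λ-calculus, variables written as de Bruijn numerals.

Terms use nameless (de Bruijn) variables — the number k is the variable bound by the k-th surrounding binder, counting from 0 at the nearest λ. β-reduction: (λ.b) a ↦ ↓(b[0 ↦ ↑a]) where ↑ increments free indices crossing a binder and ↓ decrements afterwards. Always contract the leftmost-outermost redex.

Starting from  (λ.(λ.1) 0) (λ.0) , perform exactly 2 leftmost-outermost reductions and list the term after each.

Answer: after 2 steps: λ.0

Derivation:
  start: (λ.(λ.1) 0) (λ.0)
  [1] (λ.λ.0) (λ.0)
  [2] λ.0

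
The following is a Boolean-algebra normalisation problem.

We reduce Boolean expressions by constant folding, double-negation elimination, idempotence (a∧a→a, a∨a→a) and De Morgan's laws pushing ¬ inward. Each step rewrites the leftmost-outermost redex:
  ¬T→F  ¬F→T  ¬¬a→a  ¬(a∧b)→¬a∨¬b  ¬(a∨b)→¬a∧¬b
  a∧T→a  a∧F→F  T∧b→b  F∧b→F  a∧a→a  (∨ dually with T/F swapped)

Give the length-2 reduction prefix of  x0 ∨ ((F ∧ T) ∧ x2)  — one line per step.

  start: x0 ∨ ((F ∧ T) ∧ x2)
  step 1: x0 ∨ (F ∧ x2)
  step 2: x0 ∨ F

Answer: after 2 steps: x0 ∨ F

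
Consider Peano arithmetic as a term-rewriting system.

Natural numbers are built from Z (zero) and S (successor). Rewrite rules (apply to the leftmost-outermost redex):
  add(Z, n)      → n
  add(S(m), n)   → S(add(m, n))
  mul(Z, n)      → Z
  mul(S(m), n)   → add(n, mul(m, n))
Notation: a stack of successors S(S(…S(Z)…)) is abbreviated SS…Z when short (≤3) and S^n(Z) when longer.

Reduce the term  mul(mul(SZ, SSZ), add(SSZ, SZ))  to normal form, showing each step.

Answer: normal form = S^6(Z)  (in 22 steps)

Working:
  start: mul(mul(SZ, SSZ), add(SSZ, SZ))
  step 1: mul(add(SSZ, mul(Z, SSZ)), add(SSZ, SZ))
  step 2: mul(S(add(SZ, mul(Z, SSZ))), add(SSZ, SZ))
  step 3: add(add(SSZ, SZ), mul(add(SZ, mul(Z, SSZ)), add(SSZ, SZ)))
  step 4: add(S(add(SZ, SZ)), mul(add(SZ, mul(Z, SSZ)), add(SSZ, SZ)))
  step 5: S(add(add(SZ, SZ), mul(add(SZ, mul(Z, SSZ)), add(SSZ, SZ))))
  step 6: S(add(S(add(Z, SZ)), mul(add(SZ, mul(Z, SSZ)), add(SSZ, SZ))))
  step 7: S(S(add(add(Z, SZ), mul(add(SZ, mul(Z, SSZ)), add(SSZ, SZ)))))
  step 8: S(S(add(SZ, mul(add(SZ, mul(Z, SSZ)), add(SSZ, SZ)))))
  step 9: S(S(S(add(Z, mul(add(SZ, mul(Z, SSZ)), add(SSZ, SZ))))))
  step 10: S(S(S(mul(add(SZ, mul(Z, SSZ)), add(SSZ, SZ)))))
  step 11: S(S(S(mul(S(add(Z, mul(Z, SSZ))), add(SSZ, SZ)))))
  step 12: S(S(S(add(add(SSZ, SZ), mul(add(Z, mul(Z, SSZ)), add(SSZ, SZ))))))
  step 13: S(S(S(add(S(add(SZ, SZ)), mul(add(Z, mul(Z, SSZ)), add(SSZ, SZ))))))
  step 14: S(S(S(S(add(add(SZ, SZ), mul(add(Z, mul(Z, SSZ)), add(SSZ, SZ)))))))
  step 15: S(S(S(S(add(S(add(Z, SZ)), mul(add(Z, mul(Z, SSZ)), add(SSZ, SZ)))))))
  step 16: S(S(S(S(S(add(add(Z, SZ), mul(add(Z, mul(Z, SSZ)), add(SSZ, SZ))))))))
  step 17: S(S(S(S(S(add(SZ, mul(add(Z, mul(Z, SSZ)), add(SSZ, SZ))))))))
  step 18: S(S(S(S(S(S(add(Z, mul(add(Z, mul(Z, SSZ)), add(SSZ, SZ)))))))))
  step 19: S(S(S(S(S(S(mul(add(Z, mul(Z, SSZ)), add(SSZ, SZ))))))))
  step 20: S(S(S(S(S(S(mul(mul(Z, SSZ), add(SSZ, SZ))))))))
  step 21: S(S(S(S(S(S(mul(Z, add(SSZ, SZ))))))))
  step 22: S^6(Z)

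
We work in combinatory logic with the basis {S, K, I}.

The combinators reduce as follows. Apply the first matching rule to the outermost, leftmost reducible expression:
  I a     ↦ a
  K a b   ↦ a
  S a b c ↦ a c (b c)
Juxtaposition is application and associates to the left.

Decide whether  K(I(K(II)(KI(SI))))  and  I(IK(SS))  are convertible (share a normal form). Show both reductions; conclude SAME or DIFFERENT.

Answer: DIFFERENT — A ⇓ KI, B ⇓ K(SS)

Reduction:
Term A:
  start: K(I(K(II)(KI(SI))))
  [1] K(K(II)(KI(SI)))
  [2] K(II)
  [3] KI

Term B:
  start: I(IK(SS))
  [1] IK(SS)
  [2] K(SS)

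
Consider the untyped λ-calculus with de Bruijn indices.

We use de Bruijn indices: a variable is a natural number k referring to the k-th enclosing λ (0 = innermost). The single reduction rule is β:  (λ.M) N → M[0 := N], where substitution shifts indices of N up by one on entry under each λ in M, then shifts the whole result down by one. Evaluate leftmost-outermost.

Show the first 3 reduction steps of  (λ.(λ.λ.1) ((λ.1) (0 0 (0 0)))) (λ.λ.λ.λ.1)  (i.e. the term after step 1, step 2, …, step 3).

  start: (λ.(λ.λ.1) ((λ.1) (0 0 (0 0)))) (λ.λ.λ.λ.1)
  [1] (λ.λ.1) ((λ.λ.λ.λ.λ.1) ((λ.λ.λ.λ.1) (λ.λ.λ.λ.1) ((λ.λ.λ.λ.1) (λ.λ.λ.λ.1))))
  [2] λ.(λ.λ.λ.λ.λ.1) ((λ.λ.λ.λ.1) (λ.λ.λ.λ.1) ((λ.λ.λ.λ.1) (λ.λ.λ.λ.1)))
  [3] λ.λ.λ.λ.λ.1

Answer: after 3 steps: λ.λ.λ.λ.λ.1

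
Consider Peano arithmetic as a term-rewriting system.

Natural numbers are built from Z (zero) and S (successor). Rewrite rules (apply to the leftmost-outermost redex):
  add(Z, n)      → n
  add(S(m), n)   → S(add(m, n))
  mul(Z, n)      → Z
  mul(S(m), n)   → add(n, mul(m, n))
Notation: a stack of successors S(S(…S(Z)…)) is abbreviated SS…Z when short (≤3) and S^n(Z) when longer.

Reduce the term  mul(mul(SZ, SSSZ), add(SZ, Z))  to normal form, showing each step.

Answer: normal form = SSSZ  (in 22 steps)

Working:
  start: mul(mul(SZ, SSSZ), add(SZ, Z))
  step 1: mul(add(SSSZ, mul(Z, SSSZ)), add(SZ, Z))
  step 2: mul(S(add(SSZ, mul(Z, SSSZ))), add(SZ, Z))
  step 3: add(add(SZ, Z), mul(add(SSZ, mul(Z, SSSZ)), add(SZ, Z)))
  step 4: add(S(add(Z, Z)), mul(add(SSZ, mul(Z, SSSZ)), add(SZ, Z)))
  step 5: S(add(add(Z, Z), mul(add(SSZ, mul(Z, SSSZ)), add(SZ, Z))))
  step 6: S(add(Z, mul(add(SSZ, mul(Z, SSSZ)), add(SZ, Z))))
  step 7: S(mul(add(SSZ, mul(Z, SSSZ)), add(SZ, Z)))
  step 8: S(mul(S(add(SZ, mul(Z, SSSZ))), add(SZ, Z)))
  step 9: S(add(add(SZ, Z), mul(add(SZ, mul(Z, SSSZ)), add(SZ, Z))))
  step 10: S(add(S(add(Z, Z)), mul(add(SZ, mul(Z, SSSZ)), add(SZ, Z))))
  step 11: S(S(add(add(Z, Z), mul(add(SZ, mul(Z, SSSZ)), add(SZ, Z)))))
  step 12: S(S(add(Z, mul(add(SZ, mul(Z, SSSZ)), add(SZ, Z)))))
  step 13: S(S(mul(add(SZ, mul(Z, SSSZ)), add(SZ, Z))))
  step 14: S(S(mul(S(add(Z, mul(Z, SSSZ))), add(SZ, Z))))
  step 15: S(S(add(add(SZ, Z), mul(add(Z, mul(Z, SSSZ)), add(SZ, Z)))))
  step 16: S(S(add(S(add(Z, Z)), mul(add(Z, mul(Z, SSSZ)), add(SZ, Z)))))
  step 17: S(S(S(add(add(Z, Z), mul(add(Z, mul(Z, SSSZ)), add(SZ, Z))))))
  step 18: S(S(S(add(Z, mul(add(Z, mul(Z, SSSZ)), add(SZ, Z))))))
  step 19: S(S(S(mul(add(Z, mul(Z, SSSZ)), add(SZ, Z)))))
  step 20: S(S(S(mul(mul(Z, SSSZ), add(SZ, Z)))))
  step 21: S(S(S(mul(Z, add(SZ, Z)))))
  step 22: SSSZ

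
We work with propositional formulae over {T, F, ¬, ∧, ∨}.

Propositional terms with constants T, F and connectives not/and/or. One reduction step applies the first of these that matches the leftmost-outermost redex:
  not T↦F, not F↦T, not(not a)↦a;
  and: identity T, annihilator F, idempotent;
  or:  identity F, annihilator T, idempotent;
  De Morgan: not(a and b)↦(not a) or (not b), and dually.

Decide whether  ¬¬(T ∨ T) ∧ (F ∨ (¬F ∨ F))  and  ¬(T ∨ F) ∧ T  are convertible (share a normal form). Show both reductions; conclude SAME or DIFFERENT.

Term A:
  start: ¬¬(T ∨ T) ∧ (F ∨ (¬F ∨ F))
  step 1: (T ∨ T) ∧ (F ∨ (¬F ∨ F))
  step 2: T ∧ (F ∨ (¬F ∨ F))
  step 3: F ∨ (¬F ∨ F)
  step 4: ¬F ∨ F
  step 5: ¬F
  step 6: T

Term B:
  start: ¬(T ∨ F) ∧ T
  step 1: ¬(T ∨ F)
  step 2: ¬T ∧ ¬F
  step 3: F ∧ ¬F
  step 4: F

Answer: DIFFERENT — A ⇓ T, B ⇓ F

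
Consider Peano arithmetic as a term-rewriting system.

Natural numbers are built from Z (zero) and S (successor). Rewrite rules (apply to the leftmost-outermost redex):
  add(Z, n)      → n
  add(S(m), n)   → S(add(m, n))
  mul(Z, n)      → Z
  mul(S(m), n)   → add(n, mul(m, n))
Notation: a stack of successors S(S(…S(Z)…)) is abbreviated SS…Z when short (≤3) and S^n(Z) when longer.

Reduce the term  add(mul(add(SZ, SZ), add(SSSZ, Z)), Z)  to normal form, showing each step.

Answer: normal form = S^6(Z)  (in 28 steps)

Working:
  start: add(mul(add(SZ, SZ), add(SSSZ, Z)), Z)
  step 1: add(mul(S(add(Z, SZ)), add(SSSZ, Z)), Z)
  step 2: add(add(add(SSSZ, Z), mul(add(Z, SZ), add(SSSZ, Z))), Z)
  step 3: add(add(S(add(SSZ, Z)), mul(add(Z, SZ), add(SSSZ, Z))), Z)
  step 4: add(S(add(add(SSZ, Z), mul(add(Z, SZ), add(SSSZ, Z)))), Z)
  step 5: S(add(add(add(SSZ, Z), mul(add(Z, SZ), add(SSSZ, Z))), Z))
  step 6: S(add(add(S(add(SZ, Z)), mul(add(Z, SZ), add(SSSZ, Z))), Z))
  step 7: S(add(S(add(add(SZ, Z), mul(add(Z, SZ), add(SSSZ, Z)))), Z))
  step 8: S(S(add(add(add(SZ, Z), mul(add(Z, SZ), add(SSSZ, Z))), Z)))
  step 9: S(S(add(add(S(add(Z, Z)), mul(add(Z, SZ), add(SSSZ, Z))), Z)))
  step 10: S(S(add(S(add(add(Z, Z), mul(add(Z, SZ), add(SSSZ, Z)))), Z)))
  step 11: S(S(S(add(add(add(Z, Z), mul(add(Z, SZ), add(SSSZ, Z))), Z))))
  step 12: S(S(S(add(add(Z, mul(add(Z, SZ), add(SSSZ, Z))), Z))))
  step 13: S(S(S(add(mul(add(Z, SZ), add(SSSZ, Z)), Z))))
  step 14: S(S(S(add(mul(SZ, add(SSSZ, Z)), Z))))
  step 15: S(S(S(add(add(add(SSSZ, Z), mul(Z, add(SSSZ, Z))), Z))))
  step 16: S(S(S(add(add(S(add(SSZ, Z)), mul(Z, add(SSSZ, Z))), Z))))
  step 17: S(S(S(add(S(add(add(SSZ, Z), mul(Z, add(SSSZ, Z)))), Z))))
  step 18: S(S(S(S(add(add(add(SSZ, Z), mul(Z, add(SSSZ, Z))), Z)))))
  step 19: S(S(S(S(add(add(S(add(SZ, Z)), mul(Z, add(SSSZ, Z))), Z)))))
  step 20: S(S(S(S(add(S(add(add(SZ, Z), mul(Z, add(SSSZ, Z)))), Z)))))
  step 21: S(S(S(S(S(add(add(add(SZ, Z), mul(Z, add(SSSZ, Z))), Z))))))
  step 22: S(S(S(S(S(add(add(S(add(Z, Z)), mul(Z, add(SSSZ, Z))), Z))))))
  step 23: S(S(S(S(S(add(S(add(add(Z, Z), mul(Z, add(SSSZ, Z)))), Z))))))
  step 24: S(S(S(S(S(S(add(add(add(Z, Z), mul(Z, add(SSSZ, Z))), Z)))))))
  step 25: S(S(S(S(S(S(add(add(Z, mul(Z, add(SSSZ, Z))), Z)))))))
  step 26: S(S(S(S(S(S(add(mul(Z, add(SSSZ, Z)), Z)))))))
  step 27: S(S(S(S(S(S(add(Z, Z)))))))
  step 28: S^6(Z)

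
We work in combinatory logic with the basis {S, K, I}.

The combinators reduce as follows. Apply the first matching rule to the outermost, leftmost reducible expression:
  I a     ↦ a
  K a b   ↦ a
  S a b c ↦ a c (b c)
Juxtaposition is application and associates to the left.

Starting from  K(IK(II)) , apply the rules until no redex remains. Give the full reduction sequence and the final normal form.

  start: K(IK(II))
  step 1: K(K(II))
  step 2: K(KI)

Answer: normal form = K(KI)  (in 2 steps)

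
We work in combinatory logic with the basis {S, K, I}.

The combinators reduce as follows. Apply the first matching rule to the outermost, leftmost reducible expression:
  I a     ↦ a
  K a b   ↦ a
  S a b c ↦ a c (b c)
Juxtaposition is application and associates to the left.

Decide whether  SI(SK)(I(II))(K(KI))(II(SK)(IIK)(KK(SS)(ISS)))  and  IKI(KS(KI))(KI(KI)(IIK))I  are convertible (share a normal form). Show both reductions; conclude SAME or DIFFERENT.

Term A:
  start: SI(SK)(I(II))(K(KI))(II(SK)(IIK)(KK(SS)(ISS)))
  [1] I(I(II))(SK(I(II)))(K(KI))(II(SK)(IIK)(KK(SS)(ISS)))
  [2] I(II)(SK(I(II)))(K(KI))(II(SK)(IIK)(KK(SS)(ISS)))
  [3] II(SK(I(II)))(K(KI))(II(SK)(IIK)(KK(SS)(ISS)))
  [4] I(SK(I(II)))(K(KI))(II(SK)(IIK)(KK(SS)(ISS)))
  [5] SK(I(II))(K(KI))(II(SK)(IIK)(KK(SS)(ISS)))
  [6] K(K(KI))(I(II)(K(KI)))(II(SK)(IIK)(KK(SS)(ISS)))
  [7] K(KI)(II(SK)(IIK)(KK(SS)(ISS)))
  [8] KI

Term B:
  start: IKI(KS(KI))(KI(KI)(IIK))I
  [1] KI(KS(KI))(KI(KI)(IIK))I
  [2] I(KI(KI)(IIK))I
  [3] KI(KI)(IIK)I
  [4] I(IIK)I
  [5] IIKI
  [6] IKI
  [7] KI

Answer: SAME — A ⇓ KI, B ⇓ KI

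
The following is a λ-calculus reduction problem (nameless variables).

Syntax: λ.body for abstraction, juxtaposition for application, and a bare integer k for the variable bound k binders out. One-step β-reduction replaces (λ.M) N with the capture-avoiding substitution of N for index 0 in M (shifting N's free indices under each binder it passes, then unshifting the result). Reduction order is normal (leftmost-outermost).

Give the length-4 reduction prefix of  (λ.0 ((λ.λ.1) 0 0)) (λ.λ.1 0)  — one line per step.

  start: (λ.0 ((λ.λ.1) 0 0)) (λ.λ.1 0)
  →1  (λ.λ.1 0) ((λ.λ.1) (λ.λ.1 0) (λ.λ.1 0))
  →2  λ.(λ.λ.1) (λ.λ.1 0) (λ.λ.1 0) 0
  →3  λ.(λ.λ.λ.1 0) (λ.λ.1 0) 0
  →4  λ.(λ.λ.1 0) 0

Answer: after 4 steps: λ.(λ.λ.1 0) 0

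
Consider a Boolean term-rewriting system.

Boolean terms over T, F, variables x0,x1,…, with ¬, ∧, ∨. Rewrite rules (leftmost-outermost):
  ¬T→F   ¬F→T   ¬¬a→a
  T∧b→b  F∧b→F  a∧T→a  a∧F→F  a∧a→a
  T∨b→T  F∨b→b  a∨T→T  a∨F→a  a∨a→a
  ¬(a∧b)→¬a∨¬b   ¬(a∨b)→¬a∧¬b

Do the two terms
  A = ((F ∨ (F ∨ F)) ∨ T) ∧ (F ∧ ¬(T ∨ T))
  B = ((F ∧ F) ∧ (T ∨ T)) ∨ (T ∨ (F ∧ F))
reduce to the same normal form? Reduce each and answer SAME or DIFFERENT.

Term A:
  start: ((F ∨ (F ∨ F)) ∨ T) ∧ (F ∧ ¬(T ∨ T))
  [1] T ∧ (F ∧ ¬(T ∨ T))
  [2] F ∧ ¬(T ∨ T)
  [3] F

Term B:
  start: ((F ∧ F) ∧ (T ∨ T)) ∨ (T ∨ (F ∧ F))
  [1] (F ∧ (T ∨ T)) ∨ (T ∨ (F ∧ F))
  [2] F ∨ (T ∨ (F ∧ F))
  [3] T ∨ (F ∧ F)
  [4] T

Answer: DIFFERENT — A ⇓ F, B ⇓ T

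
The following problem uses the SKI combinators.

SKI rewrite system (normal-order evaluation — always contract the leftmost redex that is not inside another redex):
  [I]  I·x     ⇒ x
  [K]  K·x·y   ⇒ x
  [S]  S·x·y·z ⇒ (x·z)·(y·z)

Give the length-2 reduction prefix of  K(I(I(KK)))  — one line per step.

  start: K(I(I(KK)))
  [1] K(I(KK))
  [2] K(KK)

Answer: after 2 steps: K(KK)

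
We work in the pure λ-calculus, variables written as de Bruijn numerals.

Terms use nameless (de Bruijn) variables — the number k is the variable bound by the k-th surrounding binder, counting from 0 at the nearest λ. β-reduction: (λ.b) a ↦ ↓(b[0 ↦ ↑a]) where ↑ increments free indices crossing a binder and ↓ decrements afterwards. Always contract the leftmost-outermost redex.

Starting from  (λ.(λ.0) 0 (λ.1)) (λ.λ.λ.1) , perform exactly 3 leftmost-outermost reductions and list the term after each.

Answer: after 3 steps: λ.λ.1

Reduction:
  start: (λ.(λ.0) 0 (λ.1)) (λ.λ.λ.1)
  step 1: (λ.0) (λ.λ.λ.1) (λ.λ.λ.λ.1)
  step 2: (λ.λ.λ.1) (λ.λ.λ.λ.1)
  step 3: λ.λ.1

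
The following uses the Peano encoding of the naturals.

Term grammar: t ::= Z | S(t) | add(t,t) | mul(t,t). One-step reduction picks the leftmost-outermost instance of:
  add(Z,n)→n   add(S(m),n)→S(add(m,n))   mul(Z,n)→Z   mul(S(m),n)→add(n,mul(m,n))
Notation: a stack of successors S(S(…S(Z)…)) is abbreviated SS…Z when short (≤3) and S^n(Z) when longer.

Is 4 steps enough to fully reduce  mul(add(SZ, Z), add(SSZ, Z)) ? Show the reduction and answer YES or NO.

  start: mul(add(SZ, Z), add(SSZ, Z))
  [1] mul(S(add(Z, Z)), add(SSZ, Z))
  [2] add(add(SSZ, Z), mul(add(Z, Z), add(SSZ, Z)))
  [3] add(S(add(SZ, Z)), mul(add(Z, Z), add(SSZ, Z)))
  [4] S(add(add(SZ, Z), mul(add(Z, Z), add(SSZ, Z))))

Answer: NO — after 4 steps the term is S(add(add(SZ, Z), mul(add(Z, Z), add(SSZ, Z)))), not yet normal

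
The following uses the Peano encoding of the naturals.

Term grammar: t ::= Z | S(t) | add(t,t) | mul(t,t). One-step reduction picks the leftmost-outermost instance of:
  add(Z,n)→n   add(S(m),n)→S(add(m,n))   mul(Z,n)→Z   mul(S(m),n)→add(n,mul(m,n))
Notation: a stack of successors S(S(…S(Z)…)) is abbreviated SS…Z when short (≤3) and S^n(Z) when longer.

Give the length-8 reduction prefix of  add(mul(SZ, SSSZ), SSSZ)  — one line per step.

Answer: after 8 steps: S(S(S(add(mul(Z, SSSZ), SSSZ))))

Derivation:
  start: add(mul(SZ, SSSZ), SSSZ)
  →1  add(add(SSSZ, mul(Z, SSSZ)), SSSZ)
  →2  add(S(add(SSZ, mul(Z, SSSZ))), SSSZ)
  →3  S(add(add(SSZ, mul(Z, SSSZ)), SSSZ))
  →4  S(add(S(add(SZ, mul(Z, SSSZ))), SSSZ))
  →5  S(S(add(add(SZ, mul(Z, SSSZ)), SSSZ)))
  →6  S(S(add(S(add(Z, mul(Z, SSSZ))), SSSZ)))
  →7  S(S(S(add(add(Z, mul(Z, SSSZ)), SSSZ))))
  →8  S(S(S(add(mul(Z, SSSZ), SSSZ))))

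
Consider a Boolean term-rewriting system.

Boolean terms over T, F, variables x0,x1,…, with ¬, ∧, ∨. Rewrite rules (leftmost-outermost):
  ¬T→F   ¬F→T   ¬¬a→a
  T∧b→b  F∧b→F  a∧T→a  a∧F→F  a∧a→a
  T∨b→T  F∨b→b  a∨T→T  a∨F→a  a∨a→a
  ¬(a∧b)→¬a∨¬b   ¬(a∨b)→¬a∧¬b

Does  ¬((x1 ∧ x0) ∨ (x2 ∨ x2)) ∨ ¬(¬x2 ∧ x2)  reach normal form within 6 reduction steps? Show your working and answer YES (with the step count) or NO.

Answer: YES — reaches normal form ((¬x1 ∨ ¬x0) ∧ ¬x2) ∨ (x2 ∨ ¬x2) in 6 ≤ 6 steps

Reduction:
  start: ¬((x1 ∧ x0) ∨ (x2 ∨ x2)) ∨ ¬(¬x2 ∧ x2)
  step 1: (¬(x1 ∧ x0) ∧ ¬(x2 ∨ x2)) ∨ ¬(¬x2 ∧ x2)
  step 2: ((¬x1 ∨ ¬x0) ∧ ¬(x2 ∨ x2)) ∨ ¬(¬x2 ∧ x2)
  step 3: ((¬x1 ∨ ¬x0) ∧ (¬x2 ∧ ¬x2)) ∨ ¬(¬x2 ∧ x2)
  step 4: ((¬x1 ∨ ¬x0) ∧ ¬x2) ∨ ¬(¬x2 ∧ x2)
  step 5: ((¬x1 ∨ ¬x0) ∧ ¬x2) ∨ (¬¬x2 ∨ ¬x2)
  step 6: ((¬x1 ∨ ¬x0) ∧ ¬x2) ∨ (x2 ∨ ¬x2)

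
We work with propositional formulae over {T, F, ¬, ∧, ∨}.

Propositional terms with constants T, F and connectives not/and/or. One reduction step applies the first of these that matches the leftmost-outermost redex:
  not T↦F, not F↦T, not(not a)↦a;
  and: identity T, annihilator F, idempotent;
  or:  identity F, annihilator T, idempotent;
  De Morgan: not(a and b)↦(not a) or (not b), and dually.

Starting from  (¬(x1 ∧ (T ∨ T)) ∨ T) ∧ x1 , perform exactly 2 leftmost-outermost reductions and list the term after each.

  start: (¬(x1 ∧ (T ∨ T)) ∨ T) ∧ x1
  step 1: T ∧ x1
  step 2: x1

Answer: after 2 steps: x1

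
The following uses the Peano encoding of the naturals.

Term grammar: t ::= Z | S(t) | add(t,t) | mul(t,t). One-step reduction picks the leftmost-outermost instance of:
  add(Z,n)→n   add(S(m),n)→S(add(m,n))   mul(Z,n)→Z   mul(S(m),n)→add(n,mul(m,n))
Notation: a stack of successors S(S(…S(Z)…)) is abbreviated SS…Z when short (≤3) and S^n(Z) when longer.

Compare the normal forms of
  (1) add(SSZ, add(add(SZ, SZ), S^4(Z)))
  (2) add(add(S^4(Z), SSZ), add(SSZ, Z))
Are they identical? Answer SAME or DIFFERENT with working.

Answer: SAME — A ⇓ S^8(Z), B ⇓ S^8(Z)

Working:
Term A:
  start: add(SSZ, add(add(SZ, SZ), S^4(Z)))
  [1] S(add(SZ, add(add(SZ, SZ), S^4(Z))))
  [2] S(S(add(Z, add(add(SZ, SZ), S^4(Z)))))
  [3] S(S(add(add(SZ, SZ), S^4(Z))))
  [4] S(S(add(S(add(Z, SZ)), S^4(Z))))
  [5] S(S(S(add(add(Z, SZ), S^4(Z)))))
  [6] S(S(S(add(SZ, S^4(Z)))))
  [7] S(S(S(S(add(Z, S^4(Z))))))
  [8] S^8(Z)

Term B:
  start: add(add(S^4(Z), SSZ), add(SSZ, Z))
  [1] add(S(add(SSSZ, SSZ)), add(SSZ, Z))
  [2] S(add(add(SSSZ, SSZ), add(SSZ, Z)))
  [3] S(add(S(add(SSZ, SSZ)), add(SSZ, Z)))
  [4] S(S(add(add(SSZ, SSZ), add(SSZ, Z))))
  [5] S(S(add(S(add(SZ, SSZ)), add(SSZ, Z))))
  [6] S(S(S(add(add(SZ, SSZ), add(SSZ, Z)))))
  [7] S(S(S(add(S(add(Z, SSZ)), add(SSZ, Z)))))
  [8] S(S(S(S(add(add(Z, SSZ), add(SSZ, Z))))))
  [9] S(S(S(S(add(SSZ, add(SSZ, Z))))))
  [10] S(S(S(S(S(add(SZ, add(SSZ, Z)))))))
  [11] S(S(S(S(S(S(add(Z, add(SSZ, Z))))))))
  [12] S(S(S(S(S(S(add(SSZ, Z)))))))
  [13] S(S(S(S(S(S(S(add(SZ, Z))))))))
  [14] S(S(S(S(S(S(S(S(add(Z, Z)))))))))
  [15] S^8(Z)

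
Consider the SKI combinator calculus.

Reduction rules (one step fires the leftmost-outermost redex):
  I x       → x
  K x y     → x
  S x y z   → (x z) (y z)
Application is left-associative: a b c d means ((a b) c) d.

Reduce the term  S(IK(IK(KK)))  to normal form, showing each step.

  start: S(IK(IK(KK)))
  step 1: S(K(IK(KK)))
  step 2: S(K(K(KK)))

Answer: normal form = S(K(K(KK)))  (in 2 steps)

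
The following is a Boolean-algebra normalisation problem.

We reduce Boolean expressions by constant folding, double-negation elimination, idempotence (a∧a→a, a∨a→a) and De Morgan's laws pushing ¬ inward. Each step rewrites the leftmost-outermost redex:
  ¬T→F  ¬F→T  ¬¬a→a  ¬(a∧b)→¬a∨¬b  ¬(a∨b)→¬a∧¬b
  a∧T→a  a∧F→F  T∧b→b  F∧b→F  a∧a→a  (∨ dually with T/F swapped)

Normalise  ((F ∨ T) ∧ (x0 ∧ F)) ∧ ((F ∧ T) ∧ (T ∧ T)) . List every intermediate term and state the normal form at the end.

Answer: normal form = F  (in 4 steps)

Reduction:
  start: ((F ∨ T) ∧ (x0 ∧ F)) ∧ ((F ∧ T) ∧ (T ∧ T))
  →1  (T ∧ (x0 ∧ F)) ∧ ((F ∧ T) ∧ (T ∧ T))
  →2  (x0 ∧ F) ∧ ((F ∧ T) ∧ (T ∧ T))
  →3  F ∧ ((F ∧ T) ∧ (T ∧ T))
  →4  F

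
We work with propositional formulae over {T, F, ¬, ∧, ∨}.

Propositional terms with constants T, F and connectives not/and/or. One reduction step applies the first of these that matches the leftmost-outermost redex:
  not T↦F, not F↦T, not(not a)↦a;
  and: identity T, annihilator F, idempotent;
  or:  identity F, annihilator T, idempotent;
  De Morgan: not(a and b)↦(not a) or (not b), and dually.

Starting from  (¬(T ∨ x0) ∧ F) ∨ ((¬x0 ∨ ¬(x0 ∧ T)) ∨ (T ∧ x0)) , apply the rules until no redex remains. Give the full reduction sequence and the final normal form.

Answer: normal form = ¬x0 ∨ x0  (in 7 steps)

Working:
  start: (¬(T ∨ x0) ∧ F) ∨ ((¬x0 ∨ ¬(x0 ∧ T)) ∨ (T ∧ x0))
  [1] F ∨ ((¬x0 ∨ ¬(x0 ∧ T)) ∨ (T ∧ x0))
  [2] (¬x0 ∨ ¬(x0 ∧ T)) ∨ (T ∧ x0)
  [3] (¬x0 ∨ (¬x0 ∨ ¬T)) ∨ (T ∧ x0)
  [4] (¬x0 ∨ (¬x0 ∨ F)) ∨ (T ∧ x0)
  [5] (¬x0 ∨ ¬x0) ∨ (T ∧ x0)
  [6] ¬x0 ∨ (T ∧ x0)
  [7] ¬x0 ∨ x0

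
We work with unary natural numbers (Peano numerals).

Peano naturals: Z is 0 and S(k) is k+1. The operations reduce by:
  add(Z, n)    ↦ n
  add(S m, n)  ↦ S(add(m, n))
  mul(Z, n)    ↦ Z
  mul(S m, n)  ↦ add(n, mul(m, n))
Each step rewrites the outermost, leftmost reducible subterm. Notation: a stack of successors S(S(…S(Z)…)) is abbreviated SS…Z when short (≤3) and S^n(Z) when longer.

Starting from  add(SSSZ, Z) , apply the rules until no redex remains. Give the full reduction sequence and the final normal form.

Answer: normal form = SSSZ  (in 4 steps)

Derivation:
  start: add(SSSZ, Z)
  [1] S(add(SSZ, Z))
  [2] S(S(add(SZ, Z)))
  [3] S(S(S(add(Z, Z))))
  [4] SSSZ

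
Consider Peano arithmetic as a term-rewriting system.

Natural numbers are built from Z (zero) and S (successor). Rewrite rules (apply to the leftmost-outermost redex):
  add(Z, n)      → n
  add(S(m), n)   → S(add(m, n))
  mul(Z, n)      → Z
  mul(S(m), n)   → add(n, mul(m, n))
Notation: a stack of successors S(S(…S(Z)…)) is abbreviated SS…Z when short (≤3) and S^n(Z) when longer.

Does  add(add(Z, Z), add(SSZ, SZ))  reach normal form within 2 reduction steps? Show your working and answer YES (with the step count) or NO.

  start: add(add(Z, Z), add(SSZ, SZ))
  step 1: add(Z, add(SSZ, SZ))
  step 2: add(SSZ, SZ)

Answer: NO — after 2 steps the term is add(SSZ, SZ), not yet normal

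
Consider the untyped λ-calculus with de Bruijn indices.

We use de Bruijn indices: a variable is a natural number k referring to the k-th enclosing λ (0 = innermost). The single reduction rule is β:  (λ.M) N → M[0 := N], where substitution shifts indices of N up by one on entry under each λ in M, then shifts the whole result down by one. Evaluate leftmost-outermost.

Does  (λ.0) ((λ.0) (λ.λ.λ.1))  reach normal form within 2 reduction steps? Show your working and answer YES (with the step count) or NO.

Answer: YES — reaches normal form λ.λ.λ.1 in 2 ≤ 2 steps

Reduction:
  start: (λ.0) ((λ.0) (λ.λ.λ.1))
  [1] (λ.0) (λ.λ.λ.1)
  [2] λ.λ.λ.1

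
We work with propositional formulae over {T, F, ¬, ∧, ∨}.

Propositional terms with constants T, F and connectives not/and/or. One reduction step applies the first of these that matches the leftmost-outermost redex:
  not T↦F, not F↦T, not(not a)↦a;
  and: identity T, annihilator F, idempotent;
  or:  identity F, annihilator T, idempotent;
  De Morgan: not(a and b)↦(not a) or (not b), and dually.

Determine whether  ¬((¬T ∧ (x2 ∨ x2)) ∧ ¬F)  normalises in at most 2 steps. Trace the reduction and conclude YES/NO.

  start: ¬((¬T ∧ (x2 ∨ x2)) ∧ ¬F)
  [1] ¬(¬T ∧ (x2 ∨ x2)) ∨ ¬¬F
  [2] (¬¬T ∨ ¬(x2 ∨ x2)) ∨ ¬¬F

Answer: NO — after 2 steps the term is (¬¬T ∨ ¬(x2 ∨ x2)) ∨ ¬¬F, not yet normal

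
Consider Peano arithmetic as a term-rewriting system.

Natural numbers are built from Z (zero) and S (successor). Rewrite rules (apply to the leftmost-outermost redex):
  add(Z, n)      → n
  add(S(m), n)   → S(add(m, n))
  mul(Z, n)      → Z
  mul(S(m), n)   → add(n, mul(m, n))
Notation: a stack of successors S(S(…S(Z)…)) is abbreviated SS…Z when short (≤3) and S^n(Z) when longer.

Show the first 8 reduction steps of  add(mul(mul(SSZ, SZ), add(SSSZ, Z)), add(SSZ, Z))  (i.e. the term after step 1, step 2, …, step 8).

  start: add(mul(mul(SSZ, SZ), add(SSSZ, Z)), add(SSZ, Z))
  step 1: add(mul(add(SZ, mul(SZ, SZ)), add(SSSZ, Z)), add(SSZ, Z))
  step 2: add(mul(S(add(Z, mul(SZ, SZ))), add(SSSZ, Z)), add(SSZ, Z))
  step 3: add(add(add(SSSZ, Z), mul(add(Z, mul(SZ, SZ)), add(SSSZ, Z))), add(SSZ, Z))
  step 4: add(add(S(add(SSZ, Z)), mul(add(Z, mul(SZ, SZ)), add(SSSZ, Z))), add(SSZ, Z))
  step 5: add(S(add(add(SSZ, Z), mul(add(Z, mul(SZ, SZ)), add(SSSZ, Z)))), add(SSZ, Z))
  step 6: S(add(add(add(SSZ, Z), mul(add(Z, mul(SZ, SZ)), add(SSSZ, Z))), add(SSZ, Z)))
  step 7: S(add(add(S(add(SZ, Z)), mul(add(Z, mul(SZ, SZ)), add(SSSZ, Z))), add(SSZ, Z)))
  step 8: S(add(S(add(add(SZ, Z), mul(add(Z, mul(SZ, SZ)), add(SSSZ, Z)))), add(SSZ, Z)))

Answer: after 8 steps: S(add(S(add(add(SZ, Z), mul(add(Z, mul(SZ, SZ)), add(SSSZ, Z)))), add(SSZ, Z)))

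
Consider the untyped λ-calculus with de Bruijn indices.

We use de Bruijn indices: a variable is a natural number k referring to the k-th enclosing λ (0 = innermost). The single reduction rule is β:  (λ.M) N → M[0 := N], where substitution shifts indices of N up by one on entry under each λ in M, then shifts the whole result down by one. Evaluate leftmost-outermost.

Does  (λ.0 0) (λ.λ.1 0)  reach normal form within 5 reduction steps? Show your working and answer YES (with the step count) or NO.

  start: (λ.0 0) (λ.λ.1 0)
  step 1: (λ.λ.1 0) (λ.λ.1 0)
  step 2: λ.(λ.λ.1 0) 0
  step 3: λ.λ.1 0

Answer: YES — reaches normal form λ.λ.1 0 in 3 ≤ 5 steps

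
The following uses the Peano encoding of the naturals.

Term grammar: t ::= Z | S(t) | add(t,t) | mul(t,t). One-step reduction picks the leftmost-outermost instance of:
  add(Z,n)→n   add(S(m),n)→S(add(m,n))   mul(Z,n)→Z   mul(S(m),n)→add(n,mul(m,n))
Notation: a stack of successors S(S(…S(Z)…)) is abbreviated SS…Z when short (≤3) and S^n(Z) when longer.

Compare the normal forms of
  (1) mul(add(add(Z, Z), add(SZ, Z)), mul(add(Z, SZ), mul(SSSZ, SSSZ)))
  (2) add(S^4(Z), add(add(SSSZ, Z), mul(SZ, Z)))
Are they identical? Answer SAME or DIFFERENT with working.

Term A:
  start: mul(add(add(Z, Z), add(SZ, Z)), mul(add(Z, SZ), mul(SSSZ, SSSZ)))
  step 1: mul(add(Z, add(SZ, Z)), mul(add(Z, SZ), mul(SSSZ, SSSZ)))
  step 2: mul(add(SZ, Z), mul(add(Z, SZ), mul(SSSZ, SSSZ)))
  step 3: mul(S(add(Z, Z)), mul(add(Z, SZ), mul(SSSZ, SSSZ)))
  step 4: add(mul(add(Z, SZ), mul(SSSZ, SSSZ)), mul(add(Z, Z), mul(add(Z, SZ), mul(SSSZ, SSSZ))))
  step 5: add(mul(SZ, mul(SSSZ, SSSZ)), mul(add(Z, Z), mul(add(Z, SZ), mul(SSSZ, SSSZ))))
  step 6: add(add(mul(SSSZ, SSSZ), mul(Z, mul(SSSZ, SSSZ))), mul(add(Z, Z), mul(add(Z, SZ), mul(SSSZ, SSSZ))))
  step 7: add(add(add(SSSZ, mul(SSZ, SSSZ)), mul(Z, mul(SSSZ, SSSZ))), mul(add(Z, Z), mul(add(Z, SZ), mul(SSSZ, SSSZ))))
  step 8: add(add(S(add(SSZ, mul(SSZ, SSSZ))), mul(Z, mul(SSSZ, SSSZ))), mul(add(Z, Z), mul(add(Z, SZ), mul(SSSZ, SSSZ))))
  step 9: add(S(add(add(SSZ, mul(SSZ, SSSZ)), mul(Z, mul(SSSZ, SSSZ)))), mul(add(Z, Z), mul(add(Z, SZ), mul(SSSZ, SSSZ))))
  step 10: S(add(add(add(SSZ, mul(SSZ, SSSZ)), mul(Z, mul(SSSZ, SSSZ))), mul(add(Z, Z), mul(add(Z, SZ), mul(SSSZ, SSSZ)))))
  step 11: S(add(add(S(add(SZ, mul(SSZ, SSSZ))), mul(Z, mul(SSSZ, SSSZ))), mul(add(Z, Z), mul(add(Z, SZ), mul(SSSZ, SSSZ)))))
  step 12: S(add(S(add(add(SZ, mul(SSZ, SSSZ)), mul(Z, mul(SSSZ, SSSZ)))), mul(add(Z, Z), mul(add(Z, SZ), mul(SSSZ, SSSZ)))))
  step 13: S(S(add(add(add(SZ, mul(SSZ, SSSZ)), mul(Z, mul(SSSZ, SSSZ))), mul(add(Z, Z), mul(add(Z, SZ), mul(SSSZ, SSSZ))))))
  step 14: S(S(add(add(S(add(Z, mul(SSZ, SSSZ))), mul(Z, mul(SSSZ, SSSZ))), mul(add(Z, Z), mul(add(Z, SZ), mul(SSSZ, SSSZ))))))
  step 15: S(S(add(S(add(add(Z, mul(SSZ, SSSZ)), mul(Z, mul(SSSZ, SSSZ)))), mul(add(Z, Z), mul(add(Z, SZ), mul(SSSZ, SSSZ))))))
  step 16: S(S(S(add(add(add(Z, mul(SSZ, SSSZ)), mul(Z, mul(SSSZ, SSSZ))), mul(add(Z, Z), mul(add(Z, SZ), mul(SSSZ, SSSZ)))))))
  step 17: S(S(S(add(add(mul(SSZ, SSSZ), mul(Z, mul(SSSZ, SSSZ))), mul(add(Z, Z), mul(add(Z, SZ), mul(SSSZ, SSSZ)))))))
  step 18: S(S(S(add(add(add(SSSZ, mul(SZ, SSSZ)), mul(Z, mul(SSSZ, SSSZ))), mul(add(Z, Z), mul(add(Z, SZ), mul(SSSZ, SSSZ)))))))
  step 19: S(S(S(add(add(S(add(SSZ, mul(SZ, SSSZ))), mul(Z, mul(SSSZ, SSSZ))), mul(add(Z, Z), mul(add(Z, SZ), mul(SSSZ, SSSZ)))))))
  step 20: S(S(S(add(S(add(add(SSZ, mul(SZ, SSSZ)), mul(Z, mul(SSSZ, SSSZ)))), mul(add(Z, Z), mul(add(Z, SZ), mul(SSSZ, SSSZ)))))))
  step 21: S(S(S(S(add(add(add(SSZ, mul(SZ, SSSZ)), mul(Z, mul(SSSZ, SSSZ))), mul(add(Z, Z), mul(add(Z, SZ), mul(SSSZ, SSSZ))))))))
  step 22: S(S(S(S(add(add(S(add(SZ, mul(SZ, SSSZ))), mul(Z, mul(SSSZ, SSSZ))), mul(add(Z, Z), mul(add(Z, SZ), mul(SSSZ, SSSZ))))))))
  step 23: S(S(S(S(add(S(add(add(SZ, mul(SZ, SSSZ)), mul(Z, mul(SSSZ, SSSZ)))), mul(add(Z, Z), mul(add(Z, SZ), mul(SSSZ, SSSZ))))))))
  step 24: S(S(S(S(S(add(add(add(SZ, mul(SZ, SSSZ)), mul(Z, mul(SSSZ, SSSZ))), mul(add(Z, Z), mul(add(Z, SZ), mul(SSSZ, SSSZ)))))))))
  step 25: S(S(S(S(S(add(add(S(add(Z, mul(SZ, SSSZ))), mul(Z, mul(SSSZ, SSSZ))), mul(add(Z, Z), mul(add(Z, SZ), mul(SSSZ, SSSZ)))))))))
  step 26: S(S(S(S(S(add(S(add(add(Z, mul(SZ, SSSZ)), mul(Z, mul(SSSZ, SSSZ)))), mul(add(Z, Z), mul(add(Z, SZ), mul(SSSZ, SSSZ)))))))))
  step 27: S(S(S(S(S(S(add(add(add(Z, mul(SZ, SSSZ)), mul(Z, mul(SSSZ, SSSZ))), mul(add(Z, Z), mul(add(Z, SZ), mul(SSSZ, SSSZ))))))))))
  step 28: S(S(S(S(S(S(add(add(mul(SZ, SSSZ), mul(Z, mul(SSSZ, SSSZ))), mul(add(Z, Z), mul(add(Z, SZ), mul(SSSZ, SSSZ))))))))))
  step 29: S(S(S(S(S(S(add(add(add(SSSZ, mul(Z, SSSZ)), mul(Z, mul(SSSZ, SSSZ))), mul(add(Z, Z), mul(add(Z, SZ), mul(SSSZ, SSSZ))))))))))
  step 30: S(S(S(S(S(S(add(add(S(add(SSZ, mul(Z, SSSZ))), mul(Z, mul(SSSZ, SSSZ))), mul(add(Z, Z), mul(add(Z, SZ), mul(SSSZ, SSSZ))))))))))
  step 31: S(S(S(S(S(S(add(S(add(add(SSZ, mul(Z, SSSZ)), mul(Z, mul(SSSZ, SSSZ)))), mul(add(Z, Z), mul(add(Z, SZ), mul(SSSZ, SSSZ))))))))))
  step 32: S(S(S(S(S(S(S(add(add(add(SSZ, mul(Z, SSSZ)), mul(Z, mul(SSSZ, SSSZ))), mul(add(Z, Z), mul(add(Z, SZ), mul(SSSZ, SSSZ)))))))))))
  step 33: S(S(S(S(S(S(S(add(add(S(add(SZ, mul(Z, SSSZ))), mul(Z, mul(SSSZ, SSSZ))), mul(add(Z, Z), mul(add(Z, SZ), mul(SSSZ, SSSZ)))))))))))
  step 34: S(S(S(S(S(S(S(add(S(add(add(SZ, mul(Z, SSSZ)), mul(Z, mul(SSSZ, SSSZ)))), mul(add(Z, Z), mul(add(Z, SZ), mul(SSSZ, SSSZ)))))))))))
  step 35: S(S(S(S(S(S(S(S(add(add(add(SZ, mul(Z, SSSZ)), mul(Z, mul(SSSZ, SSSZ))), mul(add(Z, Z), mul(add(Z, SZ), mul(SSSZ, SSSZ))))))))))))
  step 36: S(S(S(S(S(S(S(S(add(add(S(add(Z, mul(Z, SSSZ))), mul(Z, mul(SSSZ, SSSZ))), mul(add(Z, Z), mul(add(Z, SZ), mul(SSSZ, SSSZ))))))))))))
  step 37: S(S(S(S(S(S(S(S(add(S(add(add(Z, mul(Z, SSSZ)), mul(Z, mul(SSSZ, SSSZ)))), mul(add(Z, Z), mul(add(Z, SZ), mul(SSSZ, SSSZ))))))))))))
  step 38: S(S(S(S(S(S(S(S(S(add(add(add(Z, mul(Z, SSSZ)), mul(Z, mul(SSSZ, SSSZ))), mul(add(Z, Z), mul(add(Z, SZ), mul(SSSZ, SSSZ)))))))))))))
  step 39: S(S(S(S(S(S(S(S(S(add(add(mul(Z, SSSZ), mul(Z, mul(SSSZ, SSSZ))), mul(add(Z, Z), mul(add(Z, SZ), mul(SSSZ, SSSZ)))))))))))))
  step 40: S(S(S(S(S(S(S(S(S(add(add(Z, mul(Z, mul(SSSZ, SSSZ))), mul(add(Z, Z), mul(add(Z, SZ), mul(SSSZ, SSSZ)))))))))))))
  step 41: S(S(S(S(S(S(S(S(S(add(mul(Z, mul(SSSZ, SSSZ)), mul(add(Z, Z), mul(add(Z, SZ), mul(SSSZ, SSSZ)))))))))))))
  step 42: S(S(S(S(S(S(S(S(S(add(Z, mul(add(Z, Z), mul(add(Z, SZ), mul(SSSZ, SSSZ)))))))))))))
  step 43: S(S(S(S(S(S(S(S(S(mul(add(Z, Z), mul(add(Z, SZ), mul(SSSZ, SSSZ))))))))))))
  step 44: S(S(S(S(S(S(S(S(S(mul(Z, mul(add(Z, SZ), mul(SSSZ, SSSZ))))))))))))
  step 45: S^9(Z)

Term B:
  start: add(S^4(Z), add(add(SSSZ, Z), mul(SZ, Z)))
  step 1: S(add(SSSZ, add(add(SSSZ, Z), mul(SZ, Z))))
  step 2: S(S(add(SSZ, add(add(SSSZ, Z), mul(SZ, Z)))))
  step 3: S(S(S(add(SZ, add(add(SSSZ, Z), mul(SZ, Z))))))
  step 4: S(S(S(S(add(Z, add(add(SSSZ, Z), mul(SZ, Z)))))))
  step 5: S(S(S(S(add(add(SSSZ, Z), mul(SZ, Z))))))
  step 6: S(S(S(S(add(S(add(SSZ, Z)), mul(SZ, Z))))))
  step 7: S(S(S(S(S(add(add(SSZ, Z), mul(SZ, Z)))))))
  step 8: S(S(S(S(S(add(S(add(SZ, Z)), mul(SZ, Z)))))))
  step 9: S(S(S(S(S(S(add(add(SZ, Z), mul(SZ, Z))))))))
  step 10: S(S(S(S(S(S(add(S(add(Z, Z)), mul(SZ, Z))))))))
  step 11: S(S(S(S(S(S(S(add(add(Z, Z), mul(SZ, Z)))))))))
  step 12: S(S(S(S(S(S(S(add(Z, mul(SZ, Z)))))))))
  step 13: S(S(S(S(S(S(S(mul(SZ, Z))))))))
  step 14: S(S(S(S(S(S(S(add(Z, mul(Z, Z)))))))))
  step 15: S(S(S(S(S(S(S(mul(Z, Z))))))))
  step 16: S^7(Z)

Answer: DIFFERENT — A ⇓ S^9(Z), B ⇓ S^7(Z)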